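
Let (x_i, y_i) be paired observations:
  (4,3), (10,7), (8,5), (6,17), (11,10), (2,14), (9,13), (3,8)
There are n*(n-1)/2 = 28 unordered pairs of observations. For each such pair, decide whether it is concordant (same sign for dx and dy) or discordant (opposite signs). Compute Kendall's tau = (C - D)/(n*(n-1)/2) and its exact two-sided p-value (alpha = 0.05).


Step 1: Enumerate the 28 unordered pairs (i,j) with i<j and classify each by sign(x_j-x_i) * sign(y_j-y_i).
  (1,2):dx=+6,dy=+4->C; (1,3):dx=+4,dy=+2->C; (1,4):dx=+2,dy=+14->C; (1,5):dx=+7,dy=+7->C
  (1,6):dx=-2,dy=+11->D; (1,7):dx=+5,dy=+10->C; (1,8):dx=-1,dy=+5->D; (2,3):dx=-2,dy=-2->C
  (2,4):dx=-4,dy=+10->D; (2,5):dx=+1,dy=+3->C; (2,6):dx=-8,dy=+7->D; (2,7):dx=-1,dy=+6->D
  (2,8):dx=-7,dy=+1->D; (3,4):dx=-2,dy=+12->D; (3,5):dx=+3,dy=+5->C; (3,6):dx=-6,dy=+9->D
  (3,7):dx=+1,dy=+8->C; (3,8):dx=-5,dy=+3->D; (4,5):dx=+5,dy=-7->D; (4,6):dx=-4,dy=-3->C
  (4,7):dx=+3,dy=-4->D; (4,8):dx=-3,dy=-9->C; (5,6):dx=-9,dy=+4->D; (5,7):dx=-2,dy=+3->D
  (5,8):dx=-8,dy=-2->C; (6,7):dx=+7,dy=-1->D; (6,8):dx=+1,dy=-6->D; (7,8):dx=-6,dy=-5->C
Step 2: C = 13, D = 15, total pairs = 28.
Step 3: tau = (C - D)/(n(n-1)/2) = (13 - 15)/28 = -0.071429.
Step 4: Exact two-sided p-value (enumerate n! = 40320 permutations of y under H0): p = 0.904861.
Step 5: alpha = 0.05. fail to reject H0.

tau_b = -0.0714 (C=13, D=15), p = 0.904861, fail to reject H0.


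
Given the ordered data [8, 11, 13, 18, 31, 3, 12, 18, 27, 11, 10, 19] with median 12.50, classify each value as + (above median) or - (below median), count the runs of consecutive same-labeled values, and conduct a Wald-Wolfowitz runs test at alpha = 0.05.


Step 1: Compute median = 12.50; label A = above, B = below.
Labels in order: BBAAABBAABBA  (n_A = 6, n_B = 6)
Step 2: Count runs R = 6.
Step 3: Under H0 (random ordering), E[R] = 2*n_A*n_B/(n_A+n_B) + 1 = 2*6*6/12 + 1 = 7.0000.
        Var[R] = 2*n_A*n_B*(2*n_A*n_B - n_A - n_B) / ((n_A+n_B)^2 * (n_A+n_B-1)) = 4320/1584 = 2.7273.
        SD[R] = 1.6514.
Step 4: Continuity-corrected z = (R + 0.5 - E[R]) / SD[R] = (6 + 0.5 - 7.0000) / 1.6514 = -0.3028.
Step 5: Two-sided p-value via normal approximation = 2*(1 - Phi(|z|)) = 0.762069.
Step 6: alpha = 0.05. fail to reject H0.

R = 6, z = -0.3028, p = 0.762069, fail to reject H0.


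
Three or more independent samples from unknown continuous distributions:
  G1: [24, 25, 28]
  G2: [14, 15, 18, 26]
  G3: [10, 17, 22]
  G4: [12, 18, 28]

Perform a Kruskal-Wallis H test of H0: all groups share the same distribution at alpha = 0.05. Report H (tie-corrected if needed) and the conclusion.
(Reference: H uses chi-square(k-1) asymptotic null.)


Step 1: Combine all N = 13 observations and assign midranks.
sorted (value, group, rank): (10,G3,1), (12,G4,2), (14,G2,3), (15,G2,4), (17,G3,5), (18,G2,6.5), (18,G4,6.5), (22,G3,8), (24,G1,9), (25,G1,10), (26,G2,11), (28,G1,12.5), (28,G4,12.5)
Step 2: Sum ranks within each group.
R_1 = 31.5 (n_1 = 3)
R_2 = 24.5 (n_2 = 4)
R_3 = 14 (n_3 = 3)
R_4 = 21 (n_4 = 3)
Step 3: H = 12/(N(N+1)) * sum(R_i^2/n_i) - 3(N+1)
     = 12/(13*14) * (31.5^2/3 + 24.5^2/4 + 14^2/3 + 21^2/3) - 3*14
     = 0.065934 * 693.146 - 42
     = 3.701923.
Step 4: Ties present; correction factor C = 1 - 12/(13^3 - 13) = 0.994505. Corrected H = 3.701923 / 0.994505 = 3.722376.
Step 5: Under H0, H ~ chi^2(3); p-value = 0.293045.
Step 6: alpha = 0.05. fail to reject H0.

H = 3.7224, df = 3, p = 0.293045, fail to reject H0.


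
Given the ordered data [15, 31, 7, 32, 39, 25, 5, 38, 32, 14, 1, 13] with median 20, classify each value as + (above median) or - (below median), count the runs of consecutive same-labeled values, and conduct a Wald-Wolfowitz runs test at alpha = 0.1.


Step 1: Compute median = 20; label A = above, B = below.
Labels in order: BABAAABAABBB  (n_A = 6, n_B = 6)
Step 2: Count runs R = 7.
Step 3: Under H0 (random ordering), E[R] = 2*n_A*n_B/(n_A+n_B) + 1 = 2*6*6/12 + 1 = 7.0000.
        Var[R] = 2*n_A*n_B*(2*n_A*n_B - n_A - n_B) / ((n_A+n_B)^2 * (n_A+n_B-1)) = 4320/1584 = 2.7273.
        SD[R] = 1.6514.
Step 4: R = E[R], so z = 0 with no continuity correction.
Step 5: Two-sided p-value via normal approximation = 2*(1 - Phi(|z|)) = 1.000000.
Step 6: alpha = 0.1. fail to reject H0.

R = 7, z = 0.0000, p = 1.000000, fail to reject H0.


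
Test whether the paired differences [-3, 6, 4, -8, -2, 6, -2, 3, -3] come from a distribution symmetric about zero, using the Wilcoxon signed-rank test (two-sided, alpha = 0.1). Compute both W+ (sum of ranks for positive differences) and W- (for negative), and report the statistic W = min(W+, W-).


Step 1: Drop any zero differences (none here) and take |d_i|.
|d| = [3, 6, 4, 8, 2, 6, 2, 3, 3]
Step 2: Midrank |d_i| (ties get averaged ranks).
ranks: |3|->4, |6|->7.5, |4|->6, |8|->9, |2|->1.5, |6|->7.5, |2|->1.5, |3|->4, |3|->4
Step 3: Attach original signs; sum ranks with positive sign and with negative sign.
W+ = 7.5 + 6 + 7.5 + 4 = 25
W- = 4 + 9 + 1.5 + 1.5 + 4 = 20
(Check: W+ + W- = 45 should equal n(n+1)/2 = 45.)
Step 4: Test statistic W = min(W+, W-) = 20.
Step 5: Ties in |d|, so use the tie-corrected normal approximation.
        E[W] = n(n+1)/4 = 9*10/4 = 22.5.
        Tie groups: |d|=2 (t=2), |d|=3 (t=3), |d|=6 (t=2); sum(t^3 - t) = 36.
        Var[W] = n(n+1)(2n+1)/24 - sum(t^3-t)/48 = 1710/24 - 36/48 = 70.5.
        z = (W - E[W]) / sqrt(Var[W]) = (20 - 22.5) / 8.3964 = -0.2977.
        Two-sided p = 2*Phi(z) = 0.765897.
Step 6: alpha = 0.1. fail to reject H0.

W+ = 25, W- = 20, W = min = 20, p = 0.765897, fail to reject H0.


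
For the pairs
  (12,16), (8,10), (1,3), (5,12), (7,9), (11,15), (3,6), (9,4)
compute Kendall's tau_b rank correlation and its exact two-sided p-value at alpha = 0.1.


Step 1: Enumerate the 28 unordered pairs (i,j) with i<j and classify each by sign(x_j-x_i) * sign(y_j-y_i).
  (1,2):dx=-4,dy=-6->C; (1,3):dx=-11,dy=-13->C; (1,4):dx=-7,dy=-4->C; (1,5):dx=-5,dy=-7->C
  (1,6):dx=-1,dy=-1->C; (1,7):dx=-9,dy=-10->C; (1,8):dx=-3,dy=-12->C; (2,3):dx=-7,dy=-7->C
  (2,4):dx=-3,dy=+2->D; (2,5):dx=-1,dy=-1->C; (2,6):dx=+3,dy=+5->C; (2,7):dx=-5,dy=-4->C
  (2,8):dx=+1,dy=-6->D; (3,4):dx=+4,dy=+9->C; (3,5):dx=+6,dy=+6->C; (3,6):dx=+10,dy=+12->C
  (3,7):dx=+2,dy=+3->C; (3,8):dx=+8,dy=+1->C; (4,5):dx=+2,dy=-3->D; (4,6):dx=+6,dy=+3->C
  (4,7):dx=-2,dy=-6->C; (4,8):dx=+4,dy=-8->D; (5,6):dx=+4,dy=+6->C; (5,7):dx=-4,dy=-3->C
  (5,8):dx=+2,dy=-5->D; (6,7):dx=-8,dy=-9->C; (6,8):dx=-2,dy=-11->C; (7,8):dx=+6,dy=-2->D
Step 2: C = 22, D = 6, total pairs = 28.
Step 3: tau = (C - D)/(n(n-1)/2) = (22 - 6)/28 = 0.571429.
Step 4: Exact two-sided p-value (enumerate n! = 40320 permutations of y under H0): p = 0.061012.
Step 5: alpha = 0.1. reject H0.

tau_b = 0.5714 (C=22, D=6), p = 0.061012, reject H0.


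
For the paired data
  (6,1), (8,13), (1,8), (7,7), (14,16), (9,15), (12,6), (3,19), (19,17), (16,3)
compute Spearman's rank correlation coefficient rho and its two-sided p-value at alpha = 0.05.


Step 1: Rank x and y separately (midranks; no ties here).
rank(x): 6->3, 8->5, 1->1, 7->4, 14->8, 9->6, 12->7, 3->2, 19->10, 16->9
rank(y): 1->1, 13->6, 8->5, 7->4, 16->8, 15->7, 6->3, 19->10, 17->9, 3->2
Step 2: d_i = R_x(i) - R_y(i); compute d_i^2.
  (3-1)^2=4, (5-6)^2=1, (1-5)^2=16, (4-4)^2=0, (8-8)^2=0, (6-7)^2=1, (7-3)^2=16, (2-10)^2=64, (10-9)^2=1, (9-2)^2=49
sum(d^2) = 152.
Step 3: rho = 1 - 6*152 / (10*(10^2 - 1)) = 1 - 912/990 = 0.078788.
Step 4: Under H0, t = rho * sqrt((n-2)/(1-rho^2)) = 0.2235 ~ t(8).
Step 5: Two-sided p-value from the t-distribution with 8 df = 0.828717.
Step 6: alpha = 0.05. fail to reject H0.

rho = 0.0788, p = 0.828717, fail to reject H0 at alpha = 0.05.


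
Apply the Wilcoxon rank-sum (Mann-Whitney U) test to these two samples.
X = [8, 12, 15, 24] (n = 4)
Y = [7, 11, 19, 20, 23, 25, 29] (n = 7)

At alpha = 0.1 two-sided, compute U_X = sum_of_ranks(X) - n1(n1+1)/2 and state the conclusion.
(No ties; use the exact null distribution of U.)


Step 1: Combine and sort all 11 observations; assign midranks.
sorted (value, group): (7,Y), (8,X), (11,Y), (12,X), (15,X), (19,Y), (20,Y), (23,Y), (24,X), (25,Y), (29,Y)
ranks: 7->1, 8->2, 11->3, 12->4, 15->5, 19->6, 20->7, 23->8, 24->9, 25->10, 29->11
Step 2: Rank sum for X: R1 = 2 + 4 + 5 + 9 = 20.
Step 3: U_X = R1 - n1(n1+1)/2 = 20 - 4*5/2 = 20 - 10 = 10.
       U_Y = n1*n2 - U_X = 28 - 10 = 18.
Step 4: No ties, so the exact null distribution of U (based on enumerating the C(11,4) = 330 equally likely rank assignments) gives the two-sided p-value.
Step 5: p-value = 0.527273; compare to alpha = 0.1. fail to reject H0.

U_X = 10, p = 0.527273, fail to reject H0 at alpha = 0.1.


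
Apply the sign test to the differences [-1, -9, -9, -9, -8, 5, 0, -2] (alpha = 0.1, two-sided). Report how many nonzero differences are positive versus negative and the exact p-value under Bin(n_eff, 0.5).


Step 1: Discard zero differences. Original n = 8; n_eff = number of nonzero differences = 7.
Nonzero differences (with sign): -1, -9, -9, -9, -8, +5, -2
Step 2: Count signs: positive = 1, negative = 6.
Step 3: Under H0: P(positive) = 0.5, so the number of positives S ~ Bin(7, 0.5).
Step 4: Two-sided exact p-value = sum of Bin(7,0.5) probabilities at or below the observed probability = 0.125000.
Step 5: alpha = 0.1. fail to reject H0.

n_eff = 7, pos = 1, neg = 6, p = 0.125000, fail to reject H0.


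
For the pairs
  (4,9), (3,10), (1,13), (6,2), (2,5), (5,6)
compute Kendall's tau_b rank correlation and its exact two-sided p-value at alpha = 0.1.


Step 1: Enumerate the 15 unordered pairs (i,j) with i<j and classify each by sign(x_j-x_i) * sign(y_j-y_i).
  (1,2):dx=-1,dy=+1->D; (1,3):dx=-3,dy=+4->D; (1,4):dx=+2,dy=-7->D; (1,5):dx=-2,dy=-4->C
  (1,6):dx=+1,dy=-3->D; (2,3):dx=-2,dy=+3->D; (2,4):dx=+3,dy=-8->D; (2,5):dx=-1,dy=-5->C
  (2,6):dx=+2,dy=-4->D; (3,4):dx=+5,dy=-11->D; (3,5):dx=+1,dy=-8->D; (3,6):dx=+4,dy=-7->D
  (4,5):dx=-4,dy=+3->D; (4,6):dx=-1,dy=+4->D; (5,6):dx=+3,dy=+1->C
Step 2: C = 3, D = 12, total pairs = 15.
Step 3: tau = (C - D)/(n(n-1)/2) = (3 - 12)/15 = -0.600000.
Step 4: Exact two-sided p-value (enumerate n! = 720 permutations of y under H0): p = 0.136111.
Step 5: alpha = 0.1. fail to reject H0.

tau_b = -0.6000 (C=3, D=12), p = 0.136111, fail to reject H0.


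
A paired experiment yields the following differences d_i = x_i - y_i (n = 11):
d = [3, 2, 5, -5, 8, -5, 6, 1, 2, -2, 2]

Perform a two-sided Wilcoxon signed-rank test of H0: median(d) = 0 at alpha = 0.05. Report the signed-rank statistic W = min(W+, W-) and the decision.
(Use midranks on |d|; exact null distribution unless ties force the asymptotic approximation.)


Step 1: Drop any zero differences (none here) and take |d_i|.
|d| = [3, 2, 5, 5, 8, 5, 6, 1, 2, 2, 2]
Step 2: Midrank |d_i| (ties get averaged ranks).
ranks: |3|->6, |2|->3.5, |5|->8, |5|->8, |8|->11, |5|->8, |6|->10, |1|->1, |2|->3.5, |2|->3.5, |2|->3.5
Step 3: Attach original signs; sum ranks with positive sign and with negative sign.
W+ = 6 + 3.5 + 8 + 11 + 10 + 1 + 3.5 + 3.5 = 46.5
W- = 8 + 8 + 3.5 = 19.5
(Check: W+ + W- = 66 should equal n(n+1)/2 = 66.)
Step 4: Test statistic W = min(W+, W-) = 19.5.
Step 5: Ties in |d|, so use the tie-corrected normal approximation.
        E[W] = n(n+1)/4 = 11*12/4 = 33.
        Tie groups: |d|=2 (t=4), |d|=5 (t=3); sum(t^3 - t) = 84.
        Var[W] = n(n+1)(2n+1)/24 - sum(t^3-t)/48 = 3036/24 - 84/48 = 124.75.
        z = (W - E[W]) / sqrt(Var[W]) = (19.5 - 33) / 11.1692 = -1.2087.
        Two-sided p = 2*Phi(z) = 0.226784.
Step 6: alpha = 0.05. fail to reject H0.

W+ = 46.5, W- = 19.5, W = min = 19.5, p = 0.226784, fail to reject H0.


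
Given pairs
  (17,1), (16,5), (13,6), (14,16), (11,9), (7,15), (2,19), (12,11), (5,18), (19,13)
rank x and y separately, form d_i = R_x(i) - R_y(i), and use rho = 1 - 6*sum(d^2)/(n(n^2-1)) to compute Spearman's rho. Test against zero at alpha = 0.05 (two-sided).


Step 1: Rank x and y separately (midranks; no ties here).
rank(x): 17->9, 16->8, 13->6, 14->7, 11->4, 7->3, 2->1, 12->5, 5->2, 19->10
rank(y): 1->1, 5->2, 6->3, 16->8, 9->4, 15->7, 19->10, 11->5, 18->9, 13->6
Step 2: d_i = R_x(i) - R_y(i); compute d_i^2.
  (9-1)^2=64, (8-2)^2=36, (6-3)^2=9, (7-8)^2=1, (4-4)^2=0, (3-7)^2=16, (1-10)^2=81, (5-5)^2=0, (2-9)^2=49, (10-6)^2=16
sum(d^2) = 272.
Step 3: rho = 1 - 6*272 / (10*(10^2 - 1)) = 1 - 1632/990 = -0.648485.
Step 4: Under H0, t = rho * sqrt((n-2)/(1-rho^2)) = -2.4095 ~ t(8).
Step 5: Two-sided p-value from the t-distribution with 8 df = 0.042540.
Step 6: alpha = 0.05. reject H0.

rho = -0.6485, p = 0.042540, reject H0 at alpha = 0.05.


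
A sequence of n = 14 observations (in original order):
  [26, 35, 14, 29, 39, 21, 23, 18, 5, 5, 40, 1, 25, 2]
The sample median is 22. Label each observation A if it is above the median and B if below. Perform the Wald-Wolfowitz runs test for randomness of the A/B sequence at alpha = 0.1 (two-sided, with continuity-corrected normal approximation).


Step 1: Compute median = 22; label A = above, B = below.
Labels in order: AABAABABBBABAB  (n_A = 7, n_B = 7)
Step 2: Count runs R = 10.
Step 3: Under H0 (random ordering), E[R] = 2*n_A*n_B/(n_A+n_B) + 1 = 2*7*7/14 + 1 = 8.0000.
        Var[R] = 2*n_A*n_B*(2*n_A*n_B - n_A - n_B) / ((n_A+n_B)^2 * (n_A+n_B-1)) = 8232/2548 = 3.2308.
        SD[R] = 1.7974.
Step 4: Continuity-corrected z = (R - 0.5 - E[R]) / SD[R] = (10 - 0.5 - 8.0000) / 1.7974 = 0.8345.
Step 5: Two-sided p-value via normal approximation = 2*(1 - Phi(|z|)) = 0.403986.
Step 6: alpha = 0.1. fail to reject H0.

R = 10, z = 0.8345, p = 0.403986, fail to reject H0.


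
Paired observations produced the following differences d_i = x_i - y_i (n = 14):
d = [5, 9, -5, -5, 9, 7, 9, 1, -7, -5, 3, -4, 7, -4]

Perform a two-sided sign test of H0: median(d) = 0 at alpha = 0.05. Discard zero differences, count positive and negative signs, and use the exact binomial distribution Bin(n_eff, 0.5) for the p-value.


Step 1: Discard zero differences. Original n = 14; n_eff = number of nonzero differences = 14.
Nonzero differences (with sign): +5, +9, -5, -5, +9, +7, +9, +1, -7, -5, +3, -4, +7, -4
Step 2: Count signs: positive = 8, negative = 6.
Step 3: Under H0: P(positive) = 0.5, so the number of positives S ~ Bin(14, 0.5).
Step 4: Two-sided exact p-value = sum of Bin(14,0.5) probabilities at or below the observed probability = 0.790527.
Step 5: alpha = 0.05. fail to reject H0.

n_eff = 14, pos = 8, neg = 6, p = 0.790527, fail to reject H0.


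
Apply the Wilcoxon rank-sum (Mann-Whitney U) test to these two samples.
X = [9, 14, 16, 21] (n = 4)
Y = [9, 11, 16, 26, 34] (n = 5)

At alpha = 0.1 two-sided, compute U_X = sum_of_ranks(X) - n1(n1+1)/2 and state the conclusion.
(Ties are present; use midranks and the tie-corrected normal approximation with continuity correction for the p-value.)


Step 1: Combine and sort all 9 observations; assign midranks.
sorted (value, group): (9,X), (9,Y), (11,Y), (14,X), (16,X), (16,Y), (21,X), (26,Y), (34,Y)
ranks: 9->1.5, 9->1.5, 11->3, 14->4, 16->5.5, 16->5.5, 21->7, 26->8, 34->9
Step 2: Rank sum for X: R1 = 1.5 + 4 + 5.5 + 7 = 18.
Step 3: U_X = R1 - n1(n1+1)/2 = 18 - 4*5/2 = 18 - 10 = 8.
       U_Y = n1*n2 - U_X = 20 - 8 = 12.
Step 4: Ties are present, so use the tie-corrected normal approximation (with continuity correction) for the p-value.
Step 5: p-value = 0.710992; compare to alpha = 0.1. fail to reject H0.

U_X = 8, p = 0.710992, fail to reject H0 at alpha = 0.1.


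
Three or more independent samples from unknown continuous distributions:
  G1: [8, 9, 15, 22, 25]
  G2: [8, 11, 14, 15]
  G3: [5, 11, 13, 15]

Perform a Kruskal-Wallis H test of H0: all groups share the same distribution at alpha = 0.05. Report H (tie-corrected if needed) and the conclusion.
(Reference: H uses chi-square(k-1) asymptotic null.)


Step 1: Combine all N = 13 observations and assign midranks.
sorted (value, group, rank): (5,G3,1), (8,G1,2.5), (8,G2,2.5), (9,G1,4), (11,G2,5.5), (11,G3,5.5), (13,G3,7), (14,G2,8), (15,G1,10), (15,G2,10), (15,G3,10), (22,G1,12), (25,G1,13)
Step 2: Sum ranks within each group.
R_1 = 41.5 (n_1 = 5)
R_2 = 26 (n_2 = 4)
R_3 = 23.5 (n_3 = 4)
Step 3: H = 12/(N(N+1)) * sum(R_i^2/n_i) - 3(N+1)
     = 12/(13*14) * (41.5^2/5 + 26^2/4 + 23.5^2/4) - 3*14
     = 0.065934 * 651.513 - 42
     = 0.956868.
Step 4: Ties present; correction factor C = 1 - 36/(13^3 - 13) = 0.983516. Corrected H = 0.956868 / 0.983516 = 0.972905.
Step 5: Under H0, H ~ chi^2(2); p-value = 0.614804.
Step 6: alpha = 0.05. fail to reject H0.

H = 0.9729, df = 2, p = 0.614804, fail to reject H0.


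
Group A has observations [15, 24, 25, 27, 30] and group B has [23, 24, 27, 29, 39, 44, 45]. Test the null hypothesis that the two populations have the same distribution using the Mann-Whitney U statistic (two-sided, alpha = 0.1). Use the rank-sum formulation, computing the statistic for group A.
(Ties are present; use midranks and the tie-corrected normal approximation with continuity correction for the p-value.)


Step 1: Combine and sort all 12 observations; assign midranks.
sorted (value, group): (15,X), (23,Y), (24,X), (24,Y), (25,X), (27,X), (27,Y), (29,Y), (30,X), (39,Y), (44,Y), (45,Y)
ranks: 15->1, 23->2, 24->3.5, 24->3.5, 25->5, 27->6.5, 27->6.5, 29->8, 30->9, 39->10, 44->11, 45->12
Step 2: Rank sum for X: R1 = 1 + 3.5 + 5 + 6.5 + 9 = 25.
Step 3: U_X = R1 - n1(n1+1)/2 = 25 - 5*6/2 = 25 - 15 = 10.
       U_Y = n1*n2 - U_X = 35 - 10 = 25.
Step 4: Ties are present, so use the tie-corrected normal approximation (with continuity correction) for the p-value.
Step 5: p-value = 0.253956; compare to alpha = 0.1. fail to reject H0.

U_X = 10, p = 0.253956, fail to reject H0 at alpha = 0.1.


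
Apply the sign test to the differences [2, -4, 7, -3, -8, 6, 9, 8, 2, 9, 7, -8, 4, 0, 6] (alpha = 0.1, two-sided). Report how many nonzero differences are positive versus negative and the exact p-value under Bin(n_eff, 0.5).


Step 1: Discard zero differences. Original n = 15; n_eff = number of nonzero differences = 14.
Nonzero differences (with sign): +2, -4, +7, -3, -8, +6, +9, +8, +2, +9, +7, -8, +4, +6
Step 2: Count signs: positive = 10, negative = 4.
Step 3: Under H0: P(positive) = 0.5, so the number of positives S ~ Bin(14, 0.5).
Step 4: Two-sided exact p-value = sum of Bin(14,0.5) probabilities at or below the observed probability = 0.179565.
Step 5: alpha = 0.1. fail to reject H0.

n_eff = 14, pos = 10, neg = 4, p = 0.179565, fail to reject H0.


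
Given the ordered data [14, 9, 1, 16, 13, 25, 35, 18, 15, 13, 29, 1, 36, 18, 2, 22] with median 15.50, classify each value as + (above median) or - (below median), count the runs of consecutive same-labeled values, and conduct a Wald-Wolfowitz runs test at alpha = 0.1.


Step 1: Compute median = 15.50; label A = above, B = below.
Labels in order: BBBABAAABBABAABA  (n_A = 8, n_B = 8)
Step 2: Count runs R = 10.
Step 3: Under H0 (random ordering), E[R] = 2*n_A*n_B/(n_A+n_B) + 1 = 2*8*8/16 + 1 = 9.0000.
        Var[R] = 2*n_A*n_B*(2*n_A*n_B - n_A - n_B) / ((n_A+n_B)^2 * (n_A+n_B-1)) = 14336/3840 = 3.7333.
        SD[R] = 1.9322.
Step 4: Continuity-corrected z = (R - 0.5 - E[R]) / SD[R] = (10 - 0.5 - 9.0000) / 1.9322 = 0.2588.
Step 5: Two-sided p-value via normal approximation = 2*(1 - Phi(|z|)) = 0.795809.
Step 6: alpha = 0.1. fail to reject H0.

R = 10, z = 0.2588, p = 0.795809, fail to reject H0.


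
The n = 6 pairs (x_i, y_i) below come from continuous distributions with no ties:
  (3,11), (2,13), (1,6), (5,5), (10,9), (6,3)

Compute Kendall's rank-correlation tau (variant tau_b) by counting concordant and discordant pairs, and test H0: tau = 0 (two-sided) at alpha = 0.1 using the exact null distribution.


Step 1: Enumerate the 15 unordered pairs (i,j) with i<j and classify each by sign(x_j-x_i) * sign(y_j-y_i).
  (1,2):dx=-1,dy=+2->D; (1,3):dx=-2,dy=-5->C; (1,4):dx=+2,dy=-6->D; (1,5):dx=+7,dy=-2->D
  (1,6):dx=+3,dy=-8->D; (2,3):dx=-1,dy=-7->C; (2,4):dx=+3,dy=-8->D; (2,5):dx=+8,dy=-4->D
  (2,6):dx=+4,dy=-10->D; (3,4):dx=+4,dy=-1->D; (3,5):dx=+9,dy=+3->C; (3,6):dx=+5,dy=-3->D
  (4,5):dx=+5,dy=+4->C; (4,6):dx=+1,dy=-2->D; (5,6):dx=-4,dy=-6->C
Step 2: C = 5, D = 10, total pairs = 15.
Step 3: tau = (C - D)/(n(n-1)/2) = (5 - 10)/15 = -0.333333.
Step 4: Exact two-sided p-value (enumerate n! = 720 permutations of y under H0): p = 0.469444.
Step 5: alpha = 0.1. fail to reject H0.

tau_b = -0.3333 (C=5, D=10), p = 0.469444, fail to reject H0.


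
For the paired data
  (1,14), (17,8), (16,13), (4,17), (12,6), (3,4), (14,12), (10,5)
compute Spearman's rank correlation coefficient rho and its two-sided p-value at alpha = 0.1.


Step 1: Rank x and y separately (midranks; no ties here).
rank(x): 1->1, 17->8, 16->7, 4->3, 12->5, 3->2, 14->6, 10->4
rank(y): 14->7, 8->4, 13->6, 17->8, 6->3, 4->1, 12->5, 5->2
Step 2: d_i = R_x(i) - R_y(i); compute d_i^2.
  (1-7)^2=36, (8-4)^2=16, (7-6)^2=1, (3-8)^2=25, (5-3)^2=4, (2-1)^2=1, (6-5)^2=1, (4-2)^2=4
sum(d^2) = 88.
Step 3: rho = 1 - 6*88 / (8*(8^2 - 1)) = 1 - 528/504 = -0.047619.
Step 4: Under H0, t = rho * sqrt((n-2)/(1-rho^2)) = -0.1168 ~ t(6).
Step 5: Two-sided p-value from the t-distribution with 6 df = 0.910849.
Step 6: alpha = 0.1. fail to reject H0.

rho = -0.0476, p = 0.910849, fail to reject H0 at alpha = 0.1.


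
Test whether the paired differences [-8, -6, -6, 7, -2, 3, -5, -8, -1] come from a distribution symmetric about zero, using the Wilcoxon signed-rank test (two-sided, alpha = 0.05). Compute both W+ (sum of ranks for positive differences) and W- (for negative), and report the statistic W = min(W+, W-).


Step 1: Drop any zero differences (none here) and take |d_i|.
|d| = [8, 6, 6, 7, 2, 3, 5, 8, 1]
Step 2: Midrank |d_i| (ties get averaged ranks).
ranks: |8|->8.5, |6|->5.5, |6|->5.5, |7|->7, |2|->2, |3|->3, |5|->4, |8|->8.5, |1|->1
Step 3: Attach original signs; sum ranks with positive sign and with negative sign.
W+ = 7 + 3 = 10
W- = 8.5 + 5.5 + 5.5 + 2 + 4 + 8.5 + 1 = 35
(Check: W+ + W- = 45 should equal n(n+1)/2 = 45.)
Step 4: Test statistic W = min(W+, W-) = 10.
Step 5: Ties in |d|, so use the tie-corrected normal approximation.
        E[W] = n(n+1)/4 = 9*10/4 = 22.5.
        Tie groups: |d|=6 (t=2), |d|=8 (t=2); sum(t^3 - t) = 12.
        Var[W] = n(n+1)(2n+1)/24 - sum(t^3-t)/48 = 1710/24 - 12/48 = 71.
        z = (W - E[W]) / sqrt(Var[W]) = (10 - 22.5) / 8.4261 = -1.4835.
        Two-sided p = 2*Phi(z) = 0.137948.
Step 6: alpha = 0.05. fail to reject H0.

W+ = 10, W- = 35, W = min = 10, p = 0.137948, fail to reject H0.


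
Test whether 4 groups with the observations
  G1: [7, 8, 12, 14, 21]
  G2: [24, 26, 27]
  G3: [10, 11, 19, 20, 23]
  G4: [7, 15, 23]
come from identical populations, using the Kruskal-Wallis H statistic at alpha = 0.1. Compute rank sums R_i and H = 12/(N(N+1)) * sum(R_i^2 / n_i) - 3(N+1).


Step 1: Combine all N = 16 observations and assign midranks.
sorted (value, group, rank): (7,G1,1.5), (7,G4,1.5), (8,G1,3), (10,G3,4), (11,G3,5), (12,G1,6), (14,G1,7), (15,G4,8), (19,G3,9), (20,G3,10), (21,G1,11), (23,G3,12.5), (23,G4,12.5), (24,G2,14), (26,G2,15), (27,G2,16)
Step 2: Sum ranks within each group.
R_1 = 28.5 (n_1 = 5)
R_2 = 45 (n_2 = 3)
R_3 = 40.5 (n_3 = 5)
R_4 = 22 (n_4 = 3)
Step 3: H = 12/(N(N+1)) * sum(R_i^2/n_i) - 3(N+1)
     = 12/(16*17) * (28.5^2/5 + 45^2/3 + 40.5^2/5 + 22^2/3) - 3*17
     = 0.044118 * 1326.83 - 51
     = 7.536765.
Step 4: Ties present; correction factor C = 1 - 12/(16^3 - 16) = 0.997059. Corrected H = 7.536765 / 0.997059 = 7.558997.
Step 5: Under H0, H ~ chi^2(3); p-value = 0.056062.
Step 6: alpha = 0.1. reject H0.

H = 7.5590, df = 3, p = 0.056062, reject H0.


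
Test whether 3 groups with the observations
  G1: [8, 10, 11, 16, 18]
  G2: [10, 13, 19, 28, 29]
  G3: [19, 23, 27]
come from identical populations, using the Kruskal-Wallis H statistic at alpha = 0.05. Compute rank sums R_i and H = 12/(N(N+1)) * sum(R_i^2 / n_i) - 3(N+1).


Step 1: Combine all N = 13 observations and assign midranks.
sorted (value, group, rank): (8,G1,1), (10,G1,2.5), (10,G2,2.5), (11,G1,4), (13,G2,5), (16,G1,6), (18,G1,7), (19,G2,8.5), (19,G3,8.5), (23,G3,10), (27,G3,11), (28,G2,12), (29,G2,13)
Step 2: Sum ranks within each group.
R_1 = 20.5 (n_1 = 5)
R_2 = 41 (n_2 = 5)
R_3 = 29.5 (n_3 = 3)
Step 3: H = 12/(N(N+1)) * sum(R_i^2/n_i) - 3(N+1)
     = 12/(13*14) * (20.5^2/5 + 41^2/5 + 29.5^2/3) - 3*14
     = 0.065934 * 710.333 - 42
     = 4.835165.
Step 4: Ties present; correction factor C = 1 - 12/(13^3 - 13) = 0.994505. Corrected H = 4.835165 / 0.994505 = 4.861878.
Step 5: Under H0, H ~ chi^2(2); p-value = 0.087954.
Step 6: alpha = 0.05. fail to reject H0.

H = 4.8619, df = 2, p = 0.087954, fail to reject H0.


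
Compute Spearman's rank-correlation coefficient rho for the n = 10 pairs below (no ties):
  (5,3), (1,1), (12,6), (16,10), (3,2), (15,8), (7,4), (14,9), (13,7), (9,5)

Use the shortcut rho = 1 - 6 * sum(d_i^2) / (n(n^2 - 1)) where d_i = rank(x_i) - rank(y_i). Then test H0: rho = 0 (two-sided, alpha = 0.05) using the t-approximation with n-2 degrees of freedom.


Step 1: Rank x and y separately (midranks; no ties here).
rank(x): 5->3, 1->1, 12->6, 16->10, 3->2, 15->9, 7->4, 14->8, 13->7, 9->5
rank(y): 3->3, 1->1, 6->6, 10->10, 2->2, 8->8, 4->4, 9->9, 7->7, 5->5
Step 2: d_i = R_x(i) - R_y(i); compute d_i^2.
  (3-3)^2=0, (1-1)^2=0, (6-6)^2=0, (10-10)^2=0, (2-2)^2=0, (9-8)^2=1, (4-4)^2=0, (8-9)^2=1, (7-7)^2=0, (5-5)^2=0
sum(d^2) = 2.
Step 3: rho = 1 - 6*2 / (10*(10^2 - 1)) = 1 - 12/990 = 0.987879.
Step 4: Under H0, t = rho * sqrt((n-2)/(1-rho^2)) = 18.0003 ~ t(8).
Step 5: Two-sided p-value from the t-distribution with 8 df = 0.000000.
Step 6: alpha = 0.05. reject H0.

rho = 0.9879, p = 0.000000, reject H0 at alpha = 0.05.


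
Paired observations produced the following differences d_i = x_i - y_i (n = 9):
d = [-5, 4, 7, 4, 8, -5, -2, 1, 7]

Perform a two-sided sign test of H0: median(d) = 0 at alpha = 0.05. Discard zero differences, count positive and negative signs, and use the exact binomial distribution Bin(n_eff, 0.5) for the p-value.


Step 1: Discard zero differences. Original n = 9; n_eff = number of nonzero differences = 9.
Nonzero differences (with sign): -5, +4, +7, +4, +8, -5, -2, +1, +7
Step 2: Count signs: positive = 6, negative = 3.
Step 3: Under H0: P(positive) = 0.5, so the number of positives S ~ Bin(9, 0.5).
Step 4: Two-sided exact p-value = sum of Bin(9,0.5) probabilities at or below the observed probability = 0.507812.
Step 5: alpha = 0.05. fail to reject H0.

n_eff = 9, pos = 6, neg = 3, p = 0.507812, fail to reject H0.


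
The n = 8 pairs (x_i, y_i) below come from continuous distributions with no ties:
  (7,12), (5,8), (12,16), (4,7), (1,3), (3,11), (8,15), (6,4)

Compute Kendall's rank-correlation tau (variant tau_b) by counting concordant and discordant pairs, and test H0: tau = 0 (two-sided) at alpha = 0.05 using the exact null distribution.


Step 1: Enumerate the 28 unordered pairs (i,j) with i<j and classify each by sign(x_j-x_i) * sign(y_j-y_i).
  (1,2):dx=-2,dy=-4->C; (1,3):dx=+5,dy=+4->C; (1,4):dx=-3,dy=-5->C; (1,5):dx=-6,dy=-9->C
  (1,6):dx=-4,dy=-1->C; (1,7):dx=+1,dy=+3->C; (1,8):dx=-1,dy=-8->C; (2,3):dx=+7,dy=+8->C
  (2,4):dx=-1,dy=-1->C; (2,5):dx=-4,dy=-5->C; (2,6):dx=-2,dy=+3->D; (2,7):dx=+3,dy=+7->C
  (2,8):dx=+1,dy=-4->D; (3,4):dx=-8,dy=-9->C; (3,5):dx=-11,dy=-13->C; (3,6):dx=-9,dy=-5->C
  (3,7):dx=-4,dy=-1->C; (3,8):dx=-6,dy=-12->C; (4,5):dx=-3,dy=-4->C; (4,6):dx=-1,dy=+4->D
  (4,7):dx=+4,dy=+8->C; (4,8):dx=+2,dy=-3->D; (5,6):dx=+2,dy=+8->C; (5,7):dx=+7,dy=+12->C
  (5,8):dx=+5,dy=+1->C; (6,7):dx=+5,dy=+4->C; (6,8):dx=+3,dy=-7->D; (7,8):dx=-2,dy=-11->C
Step 2: C = 23, D = 5, total pairs = 28.
Step 3: tau = (C - D)/(n(n-1)/2) = (23 - 5)/28 = 0.642857.
Step 4: Exact two-sided p-value (enumerate n! = 40320 permutations of y under H0): p = 0.031151.
Step 5: alpha = 0.05. reject H0.

tau_b = 0.6429 (C=23, D=5), p = 0.031151, reject H0.


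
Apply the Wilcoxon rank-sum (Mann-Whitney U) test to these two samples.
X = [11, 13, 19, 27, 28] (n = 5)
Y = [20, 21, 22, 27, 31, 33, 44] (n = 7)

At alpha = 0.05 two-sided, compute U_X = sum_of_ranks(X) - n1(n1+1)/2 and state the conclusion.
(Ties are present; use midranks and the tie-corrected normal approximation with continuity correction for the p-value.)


Step 1: Combine and sort all 12 observations; assign midranks.
sorted (value, group): (11,X), (13,X), (19,X), (20,Y), (21,Y), (22,Y), (27,X), (27,Y), (28,X), (31,Y), (33,Y), (44,Y)
ranks: 11->1, 13->2, 19->3, 20->4, 21->5, 22->6, 27->7.5, 27->7.5, 28->9, 31->10, 33->11, 44->12
Step 2: Rank sum for X: R1 = 1 + 2 + 3 + 7.5 + 9 = 22.5.
Step 3: U_X = R1 - n1(n1+1)/2 = 22.5 - 5*6/2 = 22.5 - 15 = 7.5.
       U_Y = n1*n2 - U_X = 35 - 7.5 = 27.5.
Step 4: Ties are present, so use the tie-corrected normal approximation (with continuity correction) for the p-value.
Step 5: p-value = 0.122225; compare to alpha = 0.05. fail to reject H0.

U_X = 7.5, p = 0.122225, fail to reject H0 at alpha = 0.05.


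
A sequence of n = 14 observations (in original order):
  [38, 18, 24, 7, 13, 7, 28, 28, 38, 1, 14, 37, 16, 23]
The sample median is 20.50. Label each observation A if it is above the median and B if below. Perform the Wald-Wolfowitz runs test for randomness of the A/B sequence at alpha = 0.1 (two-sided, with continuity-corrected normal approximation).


Step 1: Compute median = 20.50; label A = above, B = below.
Labels in order: ABABBBAAABBABA  (n_A = 7, n_B = 7)
Step 2: Count runs R = 9.
Step 3: Under H0 (random ordering), E[R] = 2*n_A*n_B/(n_A+n_B) + 1 = 2*7*7/14 + 1 = 8.0000.
        Var[R] = 2*n_A*n_B*(2*n_A*n_B - n_A - n_B) / ((n_A+n_B)^2 * (n_A+n_B-1)) = 8232/2548 = 3.2308.
        SD[R] = 1.7974.
Step 4: Continuity-corrected z = (R - 0.5 - E[R]) / SD[R] = (9 - 0.5 - 8.0000) / 1.7974 = 0.2782.
Step 5: Two-sided p-value via normal approximation = 2*(1 - Phi(|z|)) = 0.780879.
Step 6: alpha = 0.1. fail to reject H0.

R = 9, z = 0.2782, p = 0.780879, fail to reject H0.


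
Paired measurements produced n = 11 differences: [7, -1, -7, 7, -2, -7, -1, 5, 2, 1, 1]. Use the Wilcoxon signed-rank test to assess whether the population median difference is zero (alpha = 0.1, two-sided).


Step 1: Drop any zero differences (none here) and take |d_i|.
|d| = [7, 1, 7, 7, 2, 7, 1, 5, 2, 1, 1]
Step 2: Midrank |d_i| (ties get averaged ranks).
ranks: |7|->9.5, |1|->2.5, |7|->9.5, |7|->9.5, |2|->5.5, |7|->9.5, |1|->2.5, |5|->7, |2|->5.5, |1|->2.5, |1|->2.5
Step 3: Attach original signs; sum ranks with positive sign and with negative sign.
W+ = 9.5 + 9.5 + 7 + 5.5 + 2.5 + 2.5 = 36.5
W- = 2.5 + 9.5 + 5.5 + 9.5 + 2.5 = 29.5
(Check: W+ + W- = 66 should equal n(n+1)/2 = 66.)
Step 4: Test statistic W = min(W+, W-) = 29.5.
Step 5: Ties in |d|, so use the tie-corrected normal approximation.
        E[W] = n(n+1)/4 = 11*12/4 = 33.
        Tie groups: |d|=1 (t=4), |d|=2 (t=2), |d|=7 (t=4); sum(t^3 - t) = 126.
        Var[W] = n(n+1)(2n+1)/24 - sum(t^3-t)/48 = 3036/24 - 126/48 = 123.875.
        z = (W - E[W]) / sqrt(Var[W]) = (29.5 - 33) / 11.1299 = -0.3145.
        Two-sided p = 2*Phi(z) = 0.753166.
Step 6: alpha = 0.1. fail to reject H0.

W+ = 36.5, W- = 29.5, W = min = 29.5, p = 0.753166, fail to reject H0.


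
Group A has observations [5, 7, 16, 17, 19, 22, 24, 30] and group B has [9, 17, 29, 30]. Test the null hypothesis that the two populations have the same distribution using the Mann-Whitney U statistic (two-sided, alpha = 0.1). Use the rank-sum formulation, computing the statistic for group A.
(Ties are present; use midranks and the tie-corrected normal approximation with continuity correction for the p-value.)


Step 1: Combine and sort all 12 observations; assign midranks.
sorted (value, group): (5,X), (7,X), (9,Y), (16,X), (17,X), (17,Y), (19,X), (22,X), (24,X), (29,Y), (30,X), (30,Y)
ranks: 5->1, 7->2, 9->3, 16->4, 17->5.5, 17->5.5, 19->7, 22->8, 24->9, 29->10, 30->11.5, 30->11.5
Step 2: Rank sum for X: R1 = 1 + 2 + 4 + 5.5 + 7 + 8 + 9 + 11.5 = 48.
Step 3: U_X = R1 - n1(n1+1)/2 = 48 - 8*9/2 = 48 - 36 = 12.
       U_Y = n1*n2 - U_X = 32 - 12 = 20.
Step 4: Ties are present, so use the tie-corrected normal approximation (with continuity correction) for the p-value.
Step 5: p-value = 0.550818; compare to alpha = 0.1. fail to reject H0.

U_X = 12, p = 0.550818, fail to reject H0 at alpha = 0.1.


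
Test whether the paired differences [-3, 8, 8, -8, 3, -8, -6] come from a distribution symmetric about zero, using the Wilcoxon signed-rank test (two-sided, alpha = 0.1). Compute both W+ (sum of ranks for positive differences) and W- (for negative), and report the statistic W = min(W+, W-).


Step 1: Drop any zero differences (none here) and take |d_i|.
|d| = [3, 8, 8, 8, 3, 8, 6]
Step 2: Midrank |d_i| (ties get averaged ranks).
ranks: |3|->1.5, |8|->5.5, |8|->5.5, |8|->5.5, |3|->1.5, |8|->5.5, |6|->3
Step 3: Attach original signs; sum ranks with positive sign and with negative sign.
W+ = 5.5 + 5.5 + 1.5 = 12.5
W- = 1.5 + 5.5 + 5.5 + 3 = 15.5
(Check: W+ + W- = 28 should equal n(n+1)/2 = 28.)
Step 4: Test statistic W = min(W+, W-) = 12.5.
Step 5: Ties in |d|, so use the tie-corrected normal approximation.
        E[W] = n(n+1)/4 = 7*8/4 = 14.
        Tie groups: |d|=3 (t=2), |d|=8 (t=4); sum(t^3 - t) = 66.
        Var[W] = n(n+1)(2n+1)/24 - sum(t^3-t)/48 = 840/24 - 66/48 = 33.625.
        z = (W - E[W]) / sqrt(Var[W]) = (12.5 - 14) / 5.7987 = -0.2587.
        Two-sided p = 2*Phi(z) = 0.795883.
Step 6: alpha = 0.1. fail to reject H0.

W+ = 12.5, W- = 15.5, W = min = 12.5, p = 0.795883, fail to reject H0.


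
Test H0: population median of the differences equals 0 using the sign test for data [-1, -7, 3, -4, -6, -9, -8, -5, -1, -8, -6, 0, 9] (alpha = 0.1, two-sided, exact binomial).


Step 1: Discard zero differences. Original n = 13; n_eff = number of nonzero differences = 12.
Nonzero differences (with sign): -1, -7, +3, -4, -6, -9, -8, -5, -1, -8, -6, +9
Step 2: Count signs: positive = 2, negative = 10.
Step 3: Under H0: P(positive) = 0.5, so the number of positives S ~ Bin(12, 0.5).
Step 4: Two-sided exact p-value = sum of Bin(12,0.5) probabilities at or below the observed probability = 0.038574.
Step 5: alpha = 0.1. reject H0.

n_eff = 12, pos = 2, neg = 10, p = 0.038574, reject H0.


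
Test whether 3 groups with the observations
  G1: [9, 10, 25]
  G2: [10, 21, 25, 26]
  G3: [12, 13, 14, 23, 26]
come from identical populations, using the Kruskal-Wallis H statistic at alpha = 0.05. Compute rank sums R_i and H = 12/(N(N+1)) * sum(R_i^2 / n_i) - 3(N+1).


Step 1: Combine all N = 12 observations and assign midranks.
sorted (value, group, rank): (9,G1,1), (10,G1,2.5), (10,G2,2.5), (12,G3,4), (13,G3,5), (14,G3,6), (21,G2,7), (23,G3,8), (25,G1,9.5), (25,G2,9.5), (26,G2,11.5), (26,G3,11.5)
Step 2: Sum ranks within each group.
R_1 = 13 (n_1 = 3)
R_2 = 30.5 (n_2 = 4)
R_3 = 34.5 (n_3 = 5)
Step 3: H = 12/(N(N+1)) * sum(R_i^2/n_i) - 3(N+1)
     = 12/(12*13) * (13^2/3 + 30.5^2/4 + 34.5^2/5) - 3*13
     = 0.076923 * 526.946 - 39
     = 1.534295.
Step 4: Ties present; correction factor C = 1 - 18/(12^3 - 12) = 0.989510. Corrected H = 1.534295 / 0.989510 = 1.550559.
Step 5: Under H0, H ~ chi^2(2); p-value = 0.460575.
Step 6: alpha = 0.05. fail to reject H0.

H = 1.5506, df = 2, p = 0.460575, fail to reject H0.


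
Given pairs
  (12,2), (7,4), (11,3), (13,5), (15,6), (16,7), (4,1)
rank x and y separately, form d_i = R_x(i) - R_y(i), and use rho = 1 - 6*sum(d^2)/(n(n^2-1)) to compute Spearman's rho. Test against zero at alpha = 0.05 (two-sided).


Step 1: Rank x and y separately (midranks; no ties here).
rank(x): 12->4, 7->2, 11->3, 13->5, 15->6, 16->7, 4->1
rank(y): 2->2, 4->4, 3->3, 5->5, 6->6, 7->7, 1->1
Step 2: d_i = R_x(i) - R_y(i); compute d_i^2.
  (4-2)^2=4, (2-4)^2=4, (3-3)^2=0, (5-5)^2=0, (6-6)^2=0, (7-7)^2=0, (1-1)^2=0
sum(d^2) = 8.
Step 3: rho = 1 - 6*8 / (7*(7^2 - 1)) = 1 - 48/336 = 0.857143.
Step 4: Under H0, t = rho * sqrt((n-2)/(1-rho^2)) = 3.7210 ~ t(5).
Step 5: Two-sided p-value from the t-distribution with 5 df = 0.013697.
Step 6: alpha = 0.05. reject H0.

rho = 0.8571, p = 0.013697, reject H0 at alpha = 0.05.


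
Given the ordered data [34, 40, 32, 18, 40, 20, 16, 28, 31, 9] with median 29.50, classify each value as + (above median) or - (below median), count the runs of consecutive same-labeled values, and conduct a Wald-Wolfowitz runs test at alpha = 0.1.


Step 1: Compute median = 29.50; label A = above, B = below.
Labels in order: AAABABBBAB  (n_A = 5, n_B = 5)
Step 2: Count runs R = 6.
Step 3: Under H0 (random ordering), E[R] = 2*n_A*n_B/(n_A+n_B) + 1 = 2*5*5/10 + 1 = 6.0000.
        Var[R] = 2*n_A*n_B*(2*n_A*n_B - n_A - n_B) / ((n_A+n_B)^2 * (n_A+n_B-1)) = 2000/900 = 2.2222.
        SD[R] = 1.4907.
Step 4: R = E[R], so z = 0 with no continuity correction.
Step 5: Two-sided p-value via normal approximation = 2*(1 - Phi(|z|)) = 1.000000.
Step 6: alpha = 0.1. fail to reject H0.

R = 6, z = 0.0000, p = 1.000000, fail to reject H0.


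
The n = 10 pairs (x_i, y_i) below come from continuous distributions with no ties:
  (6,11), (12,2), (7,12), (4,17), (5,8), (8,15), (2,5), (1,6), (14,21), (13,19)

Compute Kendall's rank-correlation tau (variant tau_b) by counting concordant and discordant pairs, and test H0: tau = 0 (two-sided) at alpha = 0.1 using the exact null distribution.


Step 1: Enumerate the 45 unordered pairs (i,j) with i<j and classify each by sign(x_j-x_i) * sign(y_j-y_i).
  (1,2):dx=+6,dy=-9->D; (1,3):dx=+1,dy=+1->C; (1,4):dx=-2,dy=+6->D; (1,5):dx=-1,dy=-3->C
  (1,6):dx=+2,dy=+4->C; (1,7):dx=-4,dy=-6->C; (1,8):dx=-5,dy=-5->C; (1,9):dx=+8,dy=+10->C
  (1,10):dx=+7,dy=+8->C; (2,3):dx=-5,dy=+10->D; (2,4):dx=-8,dy=+15->D; (2,5):dx=-7,dy=+6->D
  (2,6):dx=-4,dy=+13->D; (2,7):dx=-10,dy=+3->D; (2,8):dx=-11,dy=+4->D; (2,9):dx=+2,dy=+19->C
  (2,10):dx=+1,dy=+17->C; (3,4):dx=-3,dy=+5->D; (3,5):dx=-2,dy=-4->C; (3,6):dx=+1,dy=+3->C
  (3,7):dx=-5,dy=-7->C; (3,8):dx=-6,dy=-6->C; (3,9):dx=+7,dy=+9->C; (3,10):dx=+6,dy=+7->C
  (4,5):dx=+1,dy=-9->D; (4,6):dx=+4,dy=-2->D; (4,7):dx=-2,dy=-12->C; (4,8):dx=-3,dy=-11->C
  (4,9):dx=+10,dy=+4->C; (4,10):dx=+9,dy=+2->C; (5,6):dx=+3,dy=+7->C; (5,7):dx=-3,dy=-3->C
  (5,8):dx=-4,dy=-2->C; (5,9):dx=+9,dy=+13->C; (5,10):dx=+8,dy=+11->C; (6,7):dx=-6,dy=-10->C
  (6,8):dx=-7,dy=-9->C; (6,9):dx=+6,dy=+6->C; (6,10):dx=+5,dy=+4->C; (7,8):dx=-1,dy=+1->D
  (7,9):dx=+12,dy=+16->C; (7,10):dx=+11,dy=+14->C; (8,9):dx=+13,dy=+15->C; (8,10):dx=+12,dy=+13->C
  (9,10):dx=-1,dy=-2->C
Step 2: C = 33, D = 12, total pairs = 45.
Step 3: tau = (C - D)/(n(n-1)/2) = (33 - 12)/45 = 0.466667.
Step 4: Exact two-sided p-value (enumerate n! = 3628800 permutations of y under H0): p = 0.072550.
Step 5: alpha = 0.1. reject H0.

tau_b = 0.4667 (C=33, D=12), p = 0.072550, reject H0.


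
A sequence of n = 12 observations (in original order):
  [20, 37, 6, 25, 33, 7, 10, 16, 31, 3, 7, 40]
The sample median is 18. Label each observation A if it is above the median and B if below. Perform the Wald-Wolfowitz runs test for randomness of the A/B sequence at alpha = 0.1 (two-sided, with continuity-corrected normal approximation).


Step 1: Compute median = 18; label A = above, B = below.
Labels in order: AABAABBBABBA  (n_A = 6, n_B = 6)
Step 2: Count runs R = 7.
Step 3: Under H0 (random ordering), E[R] = 2*n_A*n_B/(n_A+n_B) + 1 = 2*6*6/12 + 1 = 7.0000.
        Var[R] = 2*n_A*n_B*(2*n_A*n_B - n_A - n_B) / ((n_A+n_B)^2 * (n_A+n_B-1)) = 4320/1584 = 2.7273.
        SD[R] = 1.6514.
Step 4: R = E[R], so z = 0 with no continuity correction.
Step 5: Two-sided p-value via normal approximation = 2*(1 - Phi(|z|)) = 1.000000.
Step 6: alpha = 0.1. fail to reject H0.

R = 7, z = 0.0000, p = 1.000000, fail to reject H0.


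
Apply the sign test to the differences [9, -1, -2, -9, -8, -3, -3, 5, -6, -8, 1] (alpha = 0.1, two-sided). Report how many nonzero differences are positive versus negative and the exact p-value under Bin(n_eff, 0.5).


Step 1: Discard zero differences. Original n = 11; n_eff = number of nonzero differences = 11.
Nonzero differences (with sign): +9, -1, -2, -9, -8, -3, -3, +5, -6, -8, +1
Step 2: Count signs: positive = 3, negative = 8.
Step 3: Under H0: P(positive) = 0.5, so the number of positives S ~ Bin(11, 0.5).
Step 4: Two-sided exact p-value = sum of Bin(11,0.5) probabilities at or below the observed probability = 0.226562.
Step 5: alpha = 0.1. fail to reject H0.

n_eff = 11, pos = 3, neg = 8, p = 0.226562, fail to reject H0.


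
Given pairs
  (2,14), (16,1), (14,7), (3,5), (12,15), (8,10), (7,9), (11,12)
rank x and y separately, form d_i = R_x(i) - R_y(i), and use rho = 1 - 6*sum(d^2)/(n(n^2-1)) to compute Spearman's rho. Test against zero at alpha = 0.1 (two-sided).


Step 1: Rank x and y separately (midranks; no ties here).
rank(x): 2->1, 16->8, 14->7, 3->2, 12->6, 8->4, 7->3, 11->5
rank(y): 14->7, 1->1, 7->3, 5->2, 15->8, 10->5, 9->4, 12->6
Step 2: d_i = R_x(i) - R_y(i); compute d_i^2.
  (1-7)^2=36, (8-1)^2=49, (7-3)^2=16, (2-2)^2=0, (6-8)^2=4, (4-5)^2=1, (3-4)^2=1, (5-6)^2=1
sum(d^2) = 108.
Step 3: rho = 1 - 6*108 / (8*(8^2 - 1)) = 1 - 648/504 = -0.285714.
Step 4: Under H0, t = rho * sqrt((n-2)/(1-rho^2)) = -0.7303 ~ t(6).
Step 5: Two-sided p-value from the t-distribution with 6 df = 0.492726.
Step 6: alpha = 0.1. fail to reject H0.

rho = -0.2857, p = 0.492726, fail to reject H0 at alpha = 0.1.
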